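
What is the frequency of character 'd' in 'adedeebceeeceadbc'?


Scanning 'adedeebceeeceadbc' for 'd':
  Position 1: 'd' -> MATCH (count: 1)
  Position 3: 'd' -> MATCH (count: 2)
  Position 14: 'd' -> MATCH (count: 3)
Total occurrences of 'd': 3

3


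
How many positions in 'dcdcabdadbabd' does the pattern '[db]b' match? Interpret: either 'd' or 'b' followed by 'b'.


Pattern: [db]b means either 'd' or 'b' followed by 'b'.
Scanning 'dcdcabdadbabd' position-by-position:
  Pos 0: window 'dc' -> no
  Pos 1: window 'cd' -> no
  Pos 2: window 'dc' -> no
  Pos 3: window 'ca' -> no
  Pos 4: window 'ab' -> no
  Pos 5: window 'bd' -> no
  Pos 6: window 'da' -> no
  Pos 7: window 'ad' -> no
  Pos 8: window 'db' -> MATCH
  Pos 9: window 'ba' -> no
  Pos 10: window 'ab' -> no
  Pos 11: window 'bd' -> no
  Pos 12: window 'd' -> no
Total matches: 1

1


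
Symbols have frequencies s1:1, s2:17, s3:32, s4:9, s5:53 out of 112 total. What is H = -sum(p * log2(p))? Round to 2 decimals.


Computing entropy H = -sum(p_i * log2(p_i)):
  s1: p = 1/112 = 0.0089, -p*log2(p) = 0.0608
  s2: p = 17/112 = 0.1518, -p*log2(p) = 0.4128
  s3: p = 32/112 = 0.2857, -p*log2(p) = 0.5164
  s4: p = 9/112 = 0.0804, -p*log2(p) = 0.2923
  s5: p = 53/112 = 0.4732, -p*log2(p) = 0.5108
H = sum of terms = 1.7931
Rounded to 2 decimals: 1.79

1.79


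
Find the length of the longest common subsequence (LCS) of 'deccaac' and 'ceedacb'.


DP table for LCS of 'deccaac' and 'ceedacb':
       c  e  e  d  a  c  b
    0  0  0  0  0  0  0  0
  d 0  0  0  0  1  1  1  1
  e 0  0  1  1  1  1  1  1
  c 0  1  1  1  1  1  2  2
  c 0  1  1  1  1  1  2  2
  a 0  1  1  1  1  2  2  2
  a 0  1  1  1  1  2  2  2
  c 0  1  1  1  1  2  3  3
LCS: 'dac'
LCS length = 3

3


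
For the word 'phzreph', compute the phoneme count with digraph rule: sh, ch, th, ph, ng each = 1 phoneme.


Parsing 'phzreph' greedily, digraphs first:
  'ph' -> digraph (1 consonant phoneme) (phonemes so far: 1)
  'z' -> consonant phoneme (phonemes so far: 2)
  'r' -> consonant phoneme (phonemes so far: 3)
  'e' -> vowel phoneme (phonemes so far: 4)
  'ph' -> digraph (1 consonant phoneme) (phonemes so far: 5)
Total phonemes: 5

5


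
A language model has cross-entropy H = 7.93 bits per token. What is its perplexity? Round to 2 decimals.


Perplexity formula: PP = 2^H
H = 7.93
PP = 2^7.93
Decompose: 2^7.93 = 2^7 * 2^0.93
2^7 = 128, 2^0.93 ~ 1.9052760
PP ~ 128 * 1.9052760 = 243.8753280
Rounded to 2 decimals: 243.88

243.88


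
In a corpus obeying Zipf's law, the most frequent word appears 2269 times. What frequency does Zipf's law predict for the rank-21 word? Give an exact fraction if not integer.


Zipf's law: freq(rank) = f1 / rank
f1 = 2269, rank = 21
freq = 2269 / 21
GCD(2269, 21) = 1
Simplified: 2269/21

2269/21


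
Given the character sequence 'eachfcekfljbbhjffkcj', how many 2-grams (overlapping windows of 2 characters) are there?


String 'eachfcekfljbbhjffkcj' has length L = 20.
Number of overlapping n-grams = L - n + 1
Substituting: 20 - 2 + 1 = 19

19


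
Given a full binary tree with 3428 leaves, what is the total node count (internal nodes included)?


Leaf nodes (terminals): 3428
Internal nodes = n - 1 = 3428 - 1 = 3427
Total = leaves + internal = 3428 + 3427 = 6855

6855


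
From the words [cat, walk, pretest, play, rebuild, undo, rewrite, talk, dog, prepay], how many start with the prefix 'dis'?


Checking each word for prefix 'dis':
  'cat' -> no (count: 0)
  'walk' -> no (count: 0)
  'pretest' -> no (count: 0)
  'play' -> no (count: 0)
  'rebuild' -> no (count: 0)
  'undo' -> no (count: 0)
  'rewrite' -> no (count: 0)
  'talk' -> no (count: 0)
  'dog' -> no (count: 0)
  'prepay' -> no (count: 0)
Total with prefix 'dis': 0

0


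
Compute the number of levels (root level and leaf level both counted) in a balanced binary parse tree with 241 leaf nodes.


In a balanced binary tree with n leaves the deepest leaf is ceil(log2(n)) edges below the root,
so counting node levels inclusive of root and leaves gives ceil(log2(n)) + 1 levels.
log2(241) = 7.9129
ceil(7.9129) = 8
levels = 8 + 1 = 9

9


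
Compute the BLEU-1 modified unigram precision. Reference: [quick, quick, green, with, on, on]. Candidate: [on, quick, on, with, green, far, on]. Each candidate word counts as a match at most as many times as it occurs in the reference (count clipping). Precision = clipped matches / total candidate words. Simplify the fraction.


Reference word counts: {'green': 1, 'on': 2, 'quick': 2, 'with': 1}
Checking each candidate word (with clipping):
  'on' -> in reference (ref count 2, used 1/2) -> match (matches: 1)
  'quick' -> in reference (ref count 2, used 1/2) -> match (matches: 2)
  'on' -> in reference (ref count 2, used 2/2) -> match (matches: 3)
  'with' -> in reference (ref count 1, used 1/1) -> match (matches: 4)
  'green' -> in reference (ref count 1, used 1/1) -> match (matches: 5)
  'far' -> not in reference -> no match (matches: 5)
  'on' -> ref count 2 already used up (2/2) -> clipped, no match (matches: 5)
Clipped matches: 5, Candidate length: 7
Precision = 5/7

5/7


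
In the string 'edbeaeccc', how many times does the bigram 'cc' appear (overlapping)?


Scanning 'edbeaeccc' for bigram 'cc':
  Position 0: 'ed' -> no
  Position 1: 'db' -> no
  Position 2: 'be' -> no
  Position 3: 'ea' -> no
  Position 4: 'ae' -> no
  Position 5: 'ec' -> no
  Position 6: 'cc' -> MATCH
  Position 7: 'cc' -> MATCH
Total matches: 2

2


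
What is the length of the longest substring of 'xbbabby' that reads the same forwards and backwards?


Scanning 'xbbabby' for palindromic substrings.
Substring at positions 1-5: 'bbabb'.
Check: reverse('bbabb') = 'bbabb' -> palindrome confirmed.
Neighbouring characters ('x' / 'y') break symmetry, so it cannot extend further.
No longer palindromic substring exists; longest length = 5

5


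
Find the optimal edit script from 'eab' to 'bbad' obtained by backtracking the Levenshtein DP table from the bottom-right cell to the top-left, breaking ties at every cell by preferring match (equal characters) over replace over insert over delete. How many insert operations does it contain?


Edit distance = 3. Backtracking from cell (3, 4) with preference match > replace > insert > delete,
then listing the resulting alignment 'eab' -> 'bbad' left to right:
  Step 1: insert 'b' [insertion #1]
  Step 2: replace e->b
  Step 3: keep 'a'
  Step 4: replace b->d
Total insertions: 1

1


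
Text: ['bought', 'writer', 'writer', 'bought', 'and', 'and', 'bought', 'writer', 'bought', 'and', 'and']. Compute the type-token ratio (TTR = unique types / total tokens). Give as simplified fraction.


Tokens: 11
Unique types: ('and', 'bought', 'writer') = 3
TTR = 3/11
Already in lowest terms.

3/11


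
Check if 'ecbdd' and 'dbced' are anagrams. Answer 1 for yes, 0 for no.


Sort characters of 'ecbdd': 'bcdde'
Sort characters of 'dbced': 'bcdde'
Sorted forms match -> they ARE anagrams
Result: 1

1


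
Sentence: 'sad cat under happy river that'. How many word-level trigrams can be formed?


Word trigrams from [6] words:
  Trigram 1: (sad cat under)
  Trigram 2: (cat under happy)
  Trigram 3: (under happy river)
  Trigram 4: (happy river that)
Total word trigrams: 6 - 2 = 4

4


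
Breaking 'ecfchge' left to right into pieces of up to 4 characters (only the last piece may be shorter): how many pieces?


'ecfchge' has 7 characters.
Chunking with max size 4:
  Chunk 1: 'ecfc' (positions 0-3)
  Chunk 2: 'hge' (positions 4-6)
Total chunks: ceil(7 / 4) = 2

2


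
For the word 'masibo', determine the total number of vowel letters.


Scanning each character of 'masibo':
  Position 1: 'm' -> consonant (running count: 0)
  Position 2: 'a' -> vowel (running count: 1)
  Position 3: 's' -> consonant (running count: 1)
  Position 4: 'i' -> vowel (running count: 2)
  Position 5: 'b' -> consonant (running count: 2)
  Position 6: 'o' -> vowel (running count: 3)
Total vowels: 3

3


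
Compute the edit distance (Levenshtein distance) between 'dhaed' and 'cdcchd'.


Building DP table for s1='dhaed' (len 5) and s2='cdcchd' (len 6):
       c  d  c  c  h  d
    0  1  2  3  4  5  6
  d 1  1  1  2  3  4  5
  h 2  2  2  2  3  3  4
  a 3  3  3  3  3  4  4
  e 4  4  4  4  4  4  5
  d 5  5  4  5  5  5  4
Edit distance = dp[5][6] = 4

4


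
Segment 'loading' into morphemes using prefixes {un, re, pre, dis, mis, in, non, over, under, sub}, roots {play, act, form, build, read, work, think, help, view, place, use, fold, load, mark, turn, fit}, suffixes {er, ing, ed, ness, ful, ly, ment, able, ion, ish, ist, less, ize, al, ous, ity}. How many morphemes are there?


Segmenting 'loading' against the inventory:
  'load' -> root (morpheme 1)
  'ing' -> suffix (morpheme 2)
Total morphemes: 2

2


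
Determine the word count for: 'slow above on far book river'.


Counting words by splitting on spaces:
  Word 1: 'slow'
  Word 2: 'above'
  Word 3: 'on'
  Word 4: 'far'
  Word 5: 'book'
  Word 6: 'river'
Total words: 6

6


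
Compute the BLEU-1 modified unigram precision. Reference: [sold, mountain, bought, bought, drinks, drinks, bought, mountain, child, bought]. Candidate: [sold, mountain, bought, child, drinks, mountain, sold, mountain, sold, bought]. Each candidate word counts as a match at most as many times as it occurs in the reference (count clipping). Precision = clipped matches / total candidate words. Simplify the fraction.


Reference word counts: {'bought': 4, 'child': 1, 'drinks': 2, 'mountain': 2, 'sold': 1}
Checking each candidate word (with clipping):
  'sold' -> in reference (ref count 1, used 1/1) -> match (matches: 1)
  'mountain' -> in reference (ref count 2, used 1/2) -> match (matches: 2)
  'bought' -> in reference (ref count 4, used 1/4) -> match (matches: 3)
  'child' -> in reference (ref count 1, used 1/1) -> match (matches: 4)
  'drinks' -> in reference (ref count 2, used 1/2) -> match (matches: 5)
  'mountain' -> in reference (ref count 2, used 2/2) -> match (matches: 6)
  'sold' -> ref count 1 already used up (1/1) -> clipped, no match (matches: 6)
  'mountain' -> ref count 2 already used up (2/2) -> clipped, no match (matches: 6)
  'sold' -> ref count 1 already used up (1/1) -> clipped, no match (matches: 6)
  'bought' -> in reference (ref count 4, used 2/4) -> match (matches: 7)
Clipped matches: 7, Candidate length: 10
Precision = 7/10

7/10


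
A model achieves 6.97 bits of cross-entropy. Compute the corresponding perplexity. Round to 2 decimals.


Perplexity formula: PP = 2^H
H = 6.97
PP = 2^6.97
Decompose: 2^6.97 = 2^6 * 2^0.97
2^6 = 64, 2^0.97 ~ 1.9588406
PP ~ 64 * 1.9588406 = 125.3657984
Rounded to 2 decimals: 125.37

125.37


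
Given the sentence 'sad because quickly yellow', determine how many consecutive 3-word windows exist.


Word trigrams from [4] words:
  Trigram 1: (sad because quickly)
  Trigram 2: (because quickly yellow)
Total word trigrams: 4 - 2 = 2

2


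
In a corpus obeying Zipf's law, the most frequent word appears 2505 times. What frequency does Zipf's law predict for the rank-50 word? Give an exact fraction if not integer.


Zipf's law: freq(rank) = f1 / rank
f1 = 2505, rank = 50
freq = 2505 / 50
GCD(2505, 50) = 5
Simplified: 501/10

501/10


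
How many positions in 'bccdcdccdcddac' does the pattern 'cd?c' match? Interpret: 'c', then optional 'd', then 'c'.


Pattern: cd?c means 'c', then optional 'd', then 'c'.
Scanning 'bccdcdccdcddac' position-by-position:
  Pos 0: window 'bcc' -> no
  Pos 1: window 'ccd' -> MATCH
  Pos 2: window 'cdc' -> MATCH
  Pos 3: window 'dcd' -> no
  Pos 4: window 'cdc' -> MATCH
  Pos 5: window 'dcc' -> no
  Pos 6: window 'ccd' -> MATCH
  Pos 7: window 'cdc' -> MATCH
  Pos 8: window 'dcd' -> no
  Pos 9: window 'cdd' -> no
  Pos 10: window 'dda' -> no
  Pos 11: window 'dac' -> no
  Pos 12: window 'ac' -> no
  Pos 13: window 'c' -> no
Total matches: 5

5


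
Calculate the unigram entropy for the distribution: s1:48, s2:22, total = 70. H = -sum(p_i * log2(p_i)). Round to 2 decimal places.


Computing entropy H = -sum(p_i * log2(p_i)):
  s1: p = 48/70 = 0.6857, -p*log2(p) = 0.3732
  s2: p = 22/70 = 0.3143, -p*log2(p) = 0.5248
H = sum of terms = 0.8980
Rounded to 2 decimals: 0.90

0.90


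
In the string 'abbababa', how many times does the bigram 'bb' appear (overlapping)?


Scanning 'abbababa' for bigram 'bb':
  Position 0: 'ab' -> no
  Position 1: 'bb' -> MATCH
  Position 2: 'ba' -> no
  Position 3: 'ab' -> no
  Position 4: 'ba' -> no
  Position 5: 'ab' -> no
  Position 6: 'ba' -> no
Total matches: 1

1


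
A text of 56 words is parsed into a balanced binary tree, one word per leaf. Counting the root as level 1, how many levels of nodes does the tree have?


In a balanced binary tree with n leaves the deepest leaf is ceil(log2(n)) edges below the root,
so counting node levels inclusive of root and leaves gives ceil(log2(n)) + 1 levels.
log2(56) = 5.8074
ceil(5.8074) = 6
levels = 6 + 1 = 7

7


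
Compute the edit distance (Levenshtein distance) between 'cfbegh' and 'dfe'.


Building DP table for s1='cfbegh' (len 6) and s2='dfe' (len 3):
       d  f  e
    0  1  2  3
  c 1  1  2  3
  f 2  2  1  2
  b 3  3  2  2
  e 4  4  3  2
  g 5  5  4  3
  h 6  6  5  4
Edit distance = dp[6][3] = 4

4


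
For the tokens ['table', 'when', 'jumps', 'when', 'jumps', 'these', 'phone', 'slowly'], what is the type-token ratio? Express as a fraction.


Tokens: 8
Unique types: ('jumps', 'phone', 'slowly', 'table', 'these', 'when') = 6
TTR = 6/8
Simplify: divide both by 2 -> 3/4
TTR = 3/4

3/4


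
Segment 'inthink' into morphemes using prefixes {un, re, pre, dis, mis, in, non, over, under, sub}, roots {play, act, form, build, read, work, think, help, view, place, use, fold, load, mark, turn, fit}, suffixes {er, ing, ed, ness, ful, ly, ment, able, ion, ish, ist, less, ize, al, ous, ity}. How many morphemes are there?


Segmenting 'inthink' against the inventory:
  'in' -> prefix (morpheme 1)
  'think' -> root (morpheme 2)
Total morphemes: 2

2


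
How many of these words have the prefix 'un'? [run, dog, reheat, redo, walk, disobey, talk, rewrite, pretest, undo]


Checking each word for prefix 'un':
  'run' -> no (count: 0)
  'dog' -> no (count: 0)
  'reheat' -> no (count: 0)
  'redo' -> no (count: 0)
  'walk' -> no (count: 0)
  'disobey' -> no (count: 0)
  'talk' -> no (count: 0)
  'rewrite' -> no (count: 0)
  'pretest' -> no (count: 0)
  'undo' -> YES, starts with 'un' (count: 1)
Total with prefix 'un': 1

1


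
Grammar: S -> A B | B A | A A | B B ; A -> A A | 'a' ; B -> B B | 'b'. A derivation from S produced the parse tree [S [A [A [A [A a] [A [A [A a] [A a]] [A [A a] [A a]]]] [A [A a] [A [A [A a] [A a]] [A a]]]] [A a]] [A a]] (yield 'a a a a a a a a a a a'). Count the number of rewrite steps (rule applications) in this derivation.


Every bracketed nonterminal node [X ...] in the tree is produced by exactly one rule application.
Reading the tree off as a leftmost derivation:
  Step 1: S  =>  A A   (applied S -> A A)
  Step 2: A A  =>  A A A   (applied A -> A A)
  Step 3: A A A  =>  A A A A   (applied A -> A A)
  Step 4: A A A A  =>  A A A A A   (applied A -> A A)
  Step 5: A A A A A  =>  a A A A A   (applied A -> a)
  Step 6: a A A A A  =>  a A A A A A   (applied A -> A A)
  Step 7: a A A A A A  =>  a A A A A A A   (applied A -> A A)
  Step 8: a A A A A A A  =>  a a A A A A A   (applied A -> a)
  Step 9: a a A A A A A  =>  a a a A A A A   (applied A -> a)
  Step 10: a a a A A A A  =>  a a a A A A A A   (applied A -> A A)
  Step 11: a a a A A A A A  =>  a a a a A A A A   (applied A -> a)
  Step 12: a a a a A A A A  =>  a a a a a A A A   (applied A -> a)
  Step 13: a a a a a A A A  =>  a a a a a A A A A   (applied A -> A A)
  Step 14: a a a a a A A A A  =>  a a a a a a A A A   (applied A -> a)
  Step 15: a a a a a a A A A  =>  a a a a a a A A A A   (applied A -> A A)
  Step 16: a a a a a a A A A A  =>  a a a a a a A A A A A   (applied A -> A A)
  Step 17: a a a a a a A A A A A  =>  a a a a a a a A A A A   (applied A -> a)
  Step 18: a a a a a a a A A A A  =>  a a a a a a a a A A A   (applied A -> a)
  Step 19: a a a a a a a a A A A  =>  a a a a a a a a a A A   (applied A -> a)
  Step 20: a a a a a a a a a A A  =>  a a a a a a a a a a A   (applied A -> a)
  Step 21: a a a a a a a a a a A  =>  a a a a a a a a a a a   (applied A -> a)
Final yield: a a a a a a a a a a a
Total rewrite steps: 21

21


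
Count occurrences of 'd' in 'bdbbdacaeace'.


Scanning 'bdbbdacaeace' for 'd':
  Position 1: 'd' -> MATCH (count: 1)
  Position 4: 'd' -> MATCH (count: 2)
Total occurrences of 'd': 2

2


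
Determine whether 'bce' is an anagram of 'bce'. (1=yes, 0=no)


Sort characters of 'bce': 'bce'
Sort characters of 'bce': 'bce'
Sorted forms match -> they ARE anagrams
Result: 1

1


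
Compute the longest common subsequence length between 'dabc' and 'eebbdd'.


DP table for LCS of 'dabc' and 'eebbdd':
       e  e  b  b  d  d
    0  0  0  0  0  0  0
  d 0  0  0  0  0  1  1
  a 0  0  0  0  0  1  1
  b 0  0  0  1  1  1  1
  c 0  0  0  1  1  1  1
LCS: 'd'
LCS length = 1

1


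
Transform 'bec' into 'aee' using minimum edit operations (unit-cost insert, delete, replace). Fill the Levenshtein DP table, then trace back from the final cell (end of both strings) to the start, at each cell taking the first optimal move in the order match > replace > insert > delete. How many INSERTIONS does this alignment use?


Edit distance = 2. Backtracking from cell (3, 3) with preference match > replace > insert > delete,
then listing the resulting alignment 'bec' -> 'aee' left to right:
  Step 1: replace b->a
  Step 2: keep 'e'
  Step 3: replace c->e
Total insertions: 0

0


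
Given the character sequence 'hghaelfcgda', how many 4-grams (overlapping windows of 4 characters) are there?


String 'hghaelfcgda' has length L = 11.
Number of overlapping n-grams = L - n + 1
Substituting: 11 - 4 + 1 = 8

8


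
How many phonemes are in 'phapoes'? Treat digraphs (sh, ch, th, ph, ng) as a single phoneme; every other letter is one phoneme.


Parsing 'phapoes' greedily, digraphs first:
  'ph' -> digraph (1 consonant phoneme) (phonemes so far: 1)
  'a' -> vowel phoneme (phonemes so far: 2)
  'p' -> consonant phoneme (phonemes so far: 3)
  'o' -> vowel phoneme (phonemes so far: 4)
  'e' -> vowel phoneme (phonemes so far: 5)
  's' -> consonant phoneme (phonemes so far: 6)
Total phonemes: 6

6


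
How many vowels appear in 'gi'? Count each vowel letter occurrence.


Scanning each character of 'gi':
  Position 1: 'g' -> consonant (running count: 0)
  Position 2: 'i' -> vowel (running count: 1)
Total vowels: 1

1


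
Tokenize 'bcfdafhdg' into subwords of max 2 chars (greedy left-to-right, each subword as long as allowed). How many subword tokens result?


'bcfdafhdg' has 9 characters.
Chunking with max size 2:
  Chunk 1: 'bc' (positions 0-1)
  Chunk 2: 'fd' (positions 2-3)
  Chunk 3: 'af' (positions 4-5)
  Chunk 4: 'hd' (positions 6-7)
  Chunk 5: 'g' (positions 8-8)
Total chunks: ceil(9 / 2) = 5

5


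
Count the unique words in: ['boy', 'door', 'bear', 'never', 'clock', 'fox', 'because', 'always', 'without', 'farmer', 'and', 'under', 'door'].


Listing all tokens and tracking unique types:
  Token 1: 'boy' -> NEW (unique so far: 1)
  Token 2: 'door' -> NEW (unique so far: 2)
  Token 3: 'bear' -> NEW (unique so far: 3)
  Token 4: 'never' -> NEW (unique so far: 4)
  Token 5: 'clock' -> NEW (unique so far: 5)
  Token 6: 'fox' -> NEW (unique so far: 6)
  Token 7: 'because' -> NEW (unique so far: 7)
  Token 8: 'always' -> NEW (unique so far: 8)
  Token 9: 'without' -> NEW (unique so far: 9)
  Token 10: 'farmer' -> NEW (unique so far: 10)
  Token 11: 'and' -> NEW (unique so far: 11)
  Token 12: 'under' -> NEW (unique so far: 12)
  Token 13: 'door' -> duplicate (unique so far: 12)
Unique types: ('always', 'and', 'bear', 'because', 'boy', 'clock', 'door', 'farmer', 'fox', 'never', 'under', 'without')
Vocabulary size: 12

12


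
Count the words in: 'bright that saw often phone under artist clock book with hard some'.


Counting words by splitting on spaces:
  Word 1: 'bright'
  Word 2: 'that'
  Word 3: 'saw'
  Word 4: 'often'
  Word 5: 'phone'
  Word 6: 'under'
  Word 7: 'artist'
  Word 8: 'clock'
  Word 9: 'book'
  Word 10: 'with'
  Word 11: 'hard'
  Word 12: 'some'
Total words: 12

12


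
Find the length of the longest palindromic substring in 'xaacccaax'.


Scanning 'xaacccaax' for palindromic substrings.
Substring at positions 0-8: 'xaacccaax'.
Check: reverse('xaacccaax') = 'xaacccaax' -> palindrome confirmed.
No longer palindromic substring exists; longest length = 9

9


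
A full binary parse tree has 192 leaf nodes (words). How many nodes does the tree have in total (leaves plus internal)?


Leaf nodes (terminals): 192
Internal nodes = n - 1 = 192 - 1 = 191
Total = leaves + internal = 192 + 191 = 383

383


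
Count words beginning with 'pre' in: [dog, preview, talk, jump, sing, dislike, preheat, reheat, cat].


Checking each word for prefix 'pre':
  'dog' -> no (count: 0)
  'preview' -> YES, starts with 'pre' (count: 1)
  'talk' -> no (count: 1)
  'jump' -> no (count: 1)
  'sing' -> no (count: 1)
  'dislike' -> no (count: 1)
  'preheat' -> YES, starts with 'pre' (count: 2)
  'reheat' -> no (count: 2)
  'cat' -> no (count: 2)
Total with prefix 'pre': 2

2


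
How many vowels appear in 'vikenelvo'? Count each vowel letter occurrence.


Scanning each character of 'vikenelvo':
  Position 1: 'v' -> consonant (running count: 0)
  Position 2: 'i' -> vowel (running count: 1)
  Position 3: 'k' -> consonant (running count: 1)
  Position 4: 'e' -> vowel (running count: 2)
  Position 5: 'n' -> consonant (running count: 2)
  Position 6: 'e' -> vowel (running count: 3)
  Position 7: 'l' -> consonant (running count: 3)
  Position 8: 'v' -> consonant (running count: 3)
  Position 9: 'o' -> vowel (running count: 4)
Total vowels: 4

4


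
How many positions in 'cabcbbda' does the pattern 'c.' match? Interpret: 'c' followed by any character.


Pattern: c. means 'c' followed by any character.
Scanning 'cabcbbda' position-by-position:
  Pos 0: window 'ca' -> MATCH
  Pos 1: window 'ab' -> no
  Pos 2: window 'bc' -> no
  Pos 3: window 'cb' -> MATCH
  Pos 4: window 'bb' -> no
  Pos 5: window 'bd' -> no
  Pos 6: window 'da' -> no
  Pos 7: window 'a' -> no
Total matches: 2

2


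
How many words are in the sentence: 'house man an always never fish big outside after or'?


Counting words by splitting on spaces:
  Word 1: 'house'
  Word 2: 'man'
  Word 3: 'an'
  Word 4: 'always'
  Word 5: 'never'
  Word 6: 'fish'
  Word 7: 'big'
  Word 8: 'outside'
  Word 9: 'after'
  Word 10: 'or'
Total words: 10

10


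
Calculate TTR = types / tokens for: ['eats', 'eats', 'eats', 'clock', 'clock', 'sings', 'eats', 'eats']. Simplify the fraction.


Tokens: 8
Unique types: ('clock', 'eats', 'sings') = 3
TTR = 3/8
Already in lowest terms.

3/8


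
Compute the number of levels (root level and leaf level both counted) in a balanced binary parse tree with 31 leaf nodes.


In a balanced binary tree with n leaves the deepest leaf is ceil(log2(n)) edges below the root,
so counting node levels inclusive of root and leaves gives ceil(log2(n)) + 1 levels.
log2(31) = 4.9542
ceil(4.9542) = 5
levels = 5 + 1 = 6

6


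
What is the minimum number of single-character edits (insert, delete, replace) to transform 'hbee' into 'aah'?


Building DP table for s1='hbee' (len 4) and s2='aah' (len 3):
       a  a  h
    0  1  2  3
  h 1  1  2  2
  b 2  2  2  3
  e 3  3  3  3
  e 4  4  4  4
Edit distance = dp[4][3] = 4

4


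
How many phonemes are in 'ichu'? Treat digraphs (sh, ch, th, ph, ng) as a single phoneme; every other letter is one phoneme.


Parsing 'ichu' greedily, digraphs first:
  'i' -> vowel phoneme (phonemes so far: 1)
  'ch' -> digraph (1 consonant phoneme) (phonemes so far: 2)
  'u' -> vowel phoneme (phonemes so far: 3)
Total phonemes: 3

3


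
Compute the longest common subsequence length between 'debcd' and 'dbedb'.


DP table for LCS of 'debcd' and 'dbedb':
       d  b  e  d  b
    0  0  0  0  0  0
  d 0  1  1  1  1  1
  e 0  1  1  2  2  2
  b 0  1  2  2  2  3
  c 0  1  2  2  2  3
  d 0  1  2  2  3  3
LCS: 'deb'
LCS length = 3

3


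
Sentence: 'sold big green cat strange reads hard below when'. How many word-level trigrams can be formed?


Word trigrams from [9] words:
  Trigram 1: (sold big green)
  Trigram 2: (big green cat)
  Trigram 3: (green cat strange)
  Trigram 4: (cat strange reads)
  Trigram 5: (strange reads hard)
  Trigram 6: (reads hard below)
  Trigram 7: (hard below when)
Total word trigrams: 9 - 2 = 7

7


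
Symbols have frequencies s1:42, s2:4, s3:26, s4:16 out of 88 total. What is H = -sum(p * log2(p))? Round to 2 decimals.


Computing entropy H = -sum(p_i * log2(p_i)):
  s1: p = 42/88 = 0.4773, -p*log2(p) = 0.5093
  s2: p = 4/88 = 0.0455, -p*log2(p) = 0.2027
  s3: p = 26/88 = 0.2955, -p*log2(p) = 0.5197
  s4: p = 16/88 = 0.1818, -p*log2(p) = 0.4472
H = sum of terms = 1.6789
Rounded to 2 decimals: 1.68

1.68


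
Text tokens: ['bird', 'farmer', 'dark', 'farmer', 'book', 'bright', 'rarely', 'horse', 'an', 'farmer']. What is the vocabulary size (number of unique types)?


Listing all tokens and tracking unique types:
  Token 1: 'bird' -> NEW (unique so far: 1)
  Token 2: 'farmer' -> NEW (unique so far: 2)
  Token 3: 'dark' -> NEW (unique so far: 3)
  Token 4: 'farmer' -> duplicate (unique so far: 3)
  Token 5: 'book' -> NEW (unique so far: 4)
  Token 6: 'bright' -> NEW (unique so far: 5)
  Token 7: 'rarely' -> NEW (unique so far: 6)
  Token 8: 'horse' -> NEW (unique so far: 7)
  Token 9: 'an' -> NEW (unique so far: 8)
  Token 10: 'farmer' -> duplicate (unique so far: 8)
Unique types: ('an', 'bird', 'book', 'bright', 'dark', 'farmer', 'horse', 'rarely')
Vocabulary size: 8

8


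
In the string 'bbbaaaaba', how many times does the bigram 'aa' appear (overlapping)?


Scanning 'bbbaaaaba' for bigram 'aa':
  Position 0: 'bb' -> no
  Position 1: 'bb' -> no
  Position 2: 'ba' -> no
  Position 3: 'aa' -> MATCH
  Position 4: 'aa' -> MATCH
  Position 5: 'aa' -> MATCH
  Position 6: 'ab' -> no
  Position 7: 'ba' -> no
Total matches: 3

3


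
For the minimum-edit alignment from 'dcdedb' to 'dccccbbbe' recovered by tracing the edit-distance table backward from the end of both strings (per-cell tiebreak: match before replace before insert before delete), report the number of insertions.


Edit distance = 6. Backtracking from cell (6, 9) with preference match > replace > insert > delete,
then listing the resulting alignment 'dcdedb' -> 'dccccbbbe' left to right:
  Step 1: keep 'd'
  Step 2: insert 'c' [insertion #1]
  Step 3: insert 'c' [insertion #2]
  Step 4: keep 'c'
  Step 5: replace d->c
  Step 6: replace e->b
  Step 7: replace d->b
  Step 8: keep 'b'
  Step 9: insert 'e' [insertion #3]
Total insertions: 3

3


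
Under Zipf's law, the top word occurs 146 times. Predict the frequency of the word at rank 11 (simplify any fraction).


Zipf's law: freq(rank) = f1 / rank
f1 = 146, rank = 11
freq = 146 / 11
GCD(146, 11) = 1
Simplified: 146/11

146/11


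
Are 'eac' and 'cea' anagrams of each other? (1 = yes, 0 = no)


Sort characters of 'eac': 'ace'
Sort characters of 'cea': 'ace'
Sorted forms match -> they ARE anagrams
Result: 1

1


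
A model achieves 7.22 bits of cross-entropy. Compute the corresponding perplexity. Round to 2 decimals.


Perplexity formula: PP = 2^H
H = 7.22
PP = 2^7.22
Decompose: 2^7.22 = 2^7 * 2^0.22
2^7 = 128, 2^0.22 ~ 1.1647336
PP ~ 128 * 1.1647336 = 149.0859008
Rounded to 2 decimals: 149.09

149.09


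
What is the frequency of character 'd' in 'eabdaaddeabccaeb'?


Scanning 'eabdaaddeabccaeb' for 'd':
  Position 3: 'd' -> MATCH (count: 1)
  Position 6: 'd' -> MATCH (count: 2)
  Position 7: 'd' -> MATCH (count: 3)
Total occurrences of 'd': 3

3


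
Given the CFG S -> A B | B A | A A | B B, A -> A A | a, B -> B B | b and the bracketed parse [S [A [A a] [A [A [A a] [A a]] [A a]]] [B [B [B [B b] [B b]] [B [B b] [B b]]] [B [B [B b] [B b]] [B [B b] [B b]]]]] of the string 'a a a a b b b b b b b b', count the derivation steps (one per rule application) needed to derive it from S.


Every bracketed nonterminal node [X ...] in the tree is produced by exactly one rule application.
Reading the tree off as a leftmost derivation:
  Step 1: S  =>  A B   (applied S -> A B)
  Step 2: A B  =>  A A B   (applied A -> A A)
  Step 3: A A B  =>  a A B   (applied A -> a)
  Step 4: a A B  =>  a A A B   (applied A -> A A)
  Step 5: a A A B  =>  a A A A B   (applied A -> A A)
  Step 6: a A A A B  =>  a a A A B   (applied A -> a)
  Step 7: a a A A B  =>  a a a A B   (applied A -> a)
  Step 8: a a a A B  =>  a a a a B   (applied A -> a)
  Step 9: a a a a B  =>  a a a a B B   (applied B -> B B)
  Step 10: a a a a B B  =>  a a a a B B B   (applied B -> B B)
  Step 11: a a a a B B B  =>  a a a a B B B B   (applied B -> B B)
  Step 12: a a a a B B B B  =>  a a a a b B B B   (applied B -> b)
  Step 13: a a a a b B B B  =>  a a a a b b B B   (applied B -> b)
  Step 14: a a a a b b B B  =>  a a a a b b B B B   (applied B -> B B)
  Step 15: a a a a b b B B B  =>  a a a a b b b B B   (applied B -> b)
  Step 16: a a a a b b b B B  =>  a a a a b b b b B   (applied B -> b)
  Step 17: a a a a b b b b B  =>  a a a a b b b b B B   (applied B -> B B)
  Step 18: a a a a b b b b B B  =>  a a a a b b b b B B B   (applied B -> B B)
  Step 19: a a a a b b b b B B B  =>  a a a a b b b b b B B   (applied B -> b)
  Step 20: a a a a b b b b b B B  =>  a a a a b b b b b b B   (applied B -> b)
  Step 21: a a a a b b b b b b B  =>  a a a a b b b b b b B B   (applied B -> B B)
  Step 22: a a a a b b b b b b B B  =>  a a a a b b b b b b b B   (applied B -> b)
  Step 23: a a a a b b b b b b b B  =>  a a a a b b b b b b b b   (applied B -> b)
Final yield: a a a a b b b b b b b b
Total rewrite steps: 23

23


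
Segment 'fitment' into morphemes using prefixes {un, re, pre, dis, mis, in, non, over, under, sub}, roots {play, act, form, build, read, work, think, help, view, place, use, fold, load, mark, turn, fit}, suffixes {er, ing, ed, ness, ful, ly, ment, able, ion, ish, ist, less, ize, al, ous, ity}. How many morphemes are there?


Segmenting 'fitment' against the inventory:
  'fit' -> root (morpheme 1)
  'ment' -> suffix (morpheme 2)
Total morphemes: 2

2


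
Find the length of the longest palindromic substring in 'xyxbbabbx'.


Scanning 'xyxbbabbx' for palindromic substrings.
Substring at positions 2-8: 'xbbabbx'.
Check: reverse('xbbabbx') = 'xbbabbx' -> palindrome confirmed.
Neighbouring characters ('y' / '-') break symmetry, so it cannot extend further.
No longer palindromic substring exists; longest length = 7

7


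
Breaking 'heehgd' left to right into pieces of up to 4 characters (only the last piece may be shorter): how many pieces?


'heehgd' has 6 characters.
Chunking with max size 4:
  Chunk 1: 'heeh' (positions 0-3)
  Chunk 2: 'gd' (positions 4-5)
Total chunks: ceil(6 / 4) = 2

2


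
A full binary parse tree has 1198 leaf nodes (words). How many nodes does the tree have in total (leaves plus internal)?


Leaf nodes (terminals): 1198
Internal nodes = n - 1 = 1198 - 1 = 1197
Total = leaves + internal = 1198 + 1197 = 2395

2395


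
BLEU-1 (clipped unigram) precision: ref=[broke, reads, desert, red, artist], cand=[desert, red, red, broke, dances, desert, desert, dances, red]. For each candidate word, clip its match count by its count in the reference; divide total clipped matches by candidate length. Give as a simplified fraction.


Reference word counts: {'artist': 1, 'broke': 1, 'desert': 1, 'reads': 1, 'red': 1}
Checking each candidate word (with clipping):
  'desert' -> in reference (ref count 1, used 1/1) -> match (matches: 1)
  'red' -> in reference (ref count 1, used 1/1) -> match (matches: 2)
  'red' -> ref count 1 already used up (1/1) -> clipped, no match (matches: 2)
  'broke' -> in reference (ref count 1, used 1/1) -> match (matches: 3)
  'dances' -> not in reference -> no match (matches: 3)
  'desert' -> ref count 1 already used up (1/1) -> clipped, no match (matches: 3)
  'desert' -> ref count 1 already used up (1/1) -> clipped, no match (matches: 3)
  'dances' -> not in reference -> no match (matches: 3)
  'red' -> ref count 1 already used up (1/1) -> clipped, no match (matches: 3)
Clipped matches: 3, Candidate length: 9
Precision = 3/9 = 1/3

1/3


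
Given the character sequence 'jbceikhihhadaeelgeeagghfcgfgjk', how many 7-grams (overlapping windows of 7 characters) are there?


String 'jbceikhihhadaeelgeeagghfcgfgjk' has length L = 30.
Number of overlapping n-grams = L - n + 1
Substituting: 30 - 7 + 1 = 24

24


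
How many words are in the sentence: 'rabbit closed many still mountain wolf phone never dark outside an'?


Counting words by splitting on spaces:
  Word 1: 'rabbit'
  Word 2: 'closed'
  Word 3: 'many'
  Word 4: 'still'
  Word 5: 'mountain'
  Word 6: 'wolf'
  Word 7: 'phone'
  Word 8: 'never'
  Word 9: 'dark'
  Word 10: 'outside'
  Word 11: 'an'
Total words: 11

11


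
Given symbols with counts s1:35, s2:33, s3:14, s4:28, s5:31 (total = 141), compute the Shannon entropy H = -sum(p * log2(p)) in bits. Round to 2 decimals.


Computing entropy H = -sum(p_i * log2(p_i)):
  s1: p = 35/141 = 0.2482, -p*log2(p) = 0.4990
  s2: p = 33/141 = 0.2340, -p*log2(p) = 0.4904
  s3: p = 14/141 = 0.0993, -p*log2(p) = 0.3309
  s4: p = 28/141 = 0.1986, -p*log2(p) = 0.4631
  s5: p = 31/141 = 0.2199, -p*log2(p) = 0.4805
H = sum of terms = 2.2639
Rounded to 2 decimals: 2.26

2.26


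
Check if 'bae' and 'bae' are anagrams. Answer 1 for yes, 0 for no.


Sort characters of 'bae': 'abe'
Sort characters of 'bae': 'abe'
Sorted forms match -> they ARE anagrams
Result: 1

1


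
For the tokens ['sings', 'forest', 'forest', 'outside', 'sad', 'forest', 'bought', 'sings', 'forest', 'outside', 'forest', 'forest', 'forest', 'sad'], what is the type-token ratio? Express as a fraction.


Tokens: 14
Unique types: ('bought', 'forest', 'outside', 'sad', 'sings') = 5
TTR = 5/14
Already in lowest terms.

5/14


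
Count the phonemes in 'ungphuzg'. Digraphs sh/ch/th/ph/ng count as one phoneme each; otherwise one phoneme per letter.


Parsing 'ungphuzg' greedily, digraphs first:
  'u' -> vowel phoneme (phonemes so far: 1)
  'ng' -> digraph (1 consonant phoneme) (phonemes so far: 2)
  'ph' -> digraph (1 consonant phoneme) (phonemes so far: 3)
  'u' -> vowel phoneme (phonemes so far: 4)
  'z' -> consonant phoneme (phonemes so far: 5)
  'g' -> consonant phoneme (phonemes so far: 6)
Total phonemes: 6

6


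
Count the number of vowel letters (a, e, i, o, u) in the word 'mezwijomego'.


Scanning each character of 'mezwijomego':
  Position 1: 'm' -> consonant (running count: 0)
  Position 2: 'e' -> vowel (running count: 1)
  Position 3: 'z' -> consonant (running count: 1)
  Position 4: 'w' -> consonant (running count: 1)
  Position 5: 'i' -> vowel (running count: 2)
  Position 6: 'j' -> consonant (running count: 2)
  Position 7: 'o' -> vowel (running count: 3)
  Position 8: 'm' -> consonant (running count: 3)
  Position 9: 'e' -> vowel (running count: 4)
  Position 10: 'g' -> consonant (running count: 4)
  Position 11: 'o' -> vowel (running count: 5)
Total vowels: 5

5


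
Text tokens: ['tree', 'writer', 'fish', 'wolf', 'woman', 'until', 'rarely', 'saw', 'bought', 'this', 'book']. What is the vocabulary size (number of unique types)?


Listing all tokens and tracking unique types:
  Token 1: 'tree' -> NEW (unique so far: 1)
  Token 2: 'writer' -> NEW (unique so far: 2)
  Token 3: 'fish' -> NEW (unique so far: 3)
  Token 4: 'wolf' -> NEW (unique so far: 4)
  Token 5: 'woman' -> NEW (unique so far: 5)
  Token 6: 'until' -> NEW (unique so far: 6)
  Token 7: 'rarely' -> NEW (unique so far: 7)
  Token 8: 'saw' -> NEW (unique so far: 8)
  Token 9: 'bought' -> NEW (unique so far: 9)
  Token 10: 'this' -> NEW (unique so far: 10)
  Token 11: 'book' -> NEW (unique so far: 11)
Unique types: ('book', 'bought', 'fish', 'rarely', 'saw', 'this', 'tree', 'until', 'wolf', 'woman', 'writer')
Vocabulary size: 11

11


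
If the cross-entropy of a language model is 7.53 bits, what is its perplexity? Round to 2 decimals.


Perplexity formula: PP = 2^H
H = 7.53
PP = 2^7.53
Decompose: 2^7.53 = 2^7 * 2^0.53
2^7 = 128, 2^0.53 ~ 1.4439292
PP ~ 128 * 1.4439292 = 184.8229376
Rounded to 2 decimals: 184.82

184.82


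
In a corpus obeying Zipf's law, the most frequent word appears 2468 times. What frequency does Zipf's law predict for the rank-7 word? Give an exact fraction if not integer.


Zipf's law: freq(rank) = f1 / rank
f1 = 2468, rank = 7
freq = 2468 / 7
GCD(2468, 7) = 1
Simplified: 2468/7

2468/7


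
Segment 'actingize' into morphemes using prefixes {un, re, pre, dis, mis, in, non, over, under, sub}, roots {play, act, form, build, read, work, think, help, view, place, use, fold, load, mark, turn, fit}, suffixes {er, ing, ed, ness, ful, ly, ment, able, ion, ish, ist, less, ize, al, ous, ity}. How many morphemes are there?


Segmenting 'actingize' against the inventory:
  'act' -> root (morpheme 1)
  'ing' -> suffix (morpheme 2)
  'ize' -> suffix (morpheme 3)
Total morphemes: 3

3


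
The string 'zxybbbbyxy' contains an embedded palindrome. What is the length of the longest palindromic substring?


Scanning 'zxybbbbyxy' for palindromic substrings.
Substring at positions 1-8: 'xybbbbyx'.
Check: reverse('xybbbbyx') = 'xybbbbyx' -> palindrome confirmed.
Neighbouring characters ('z' / 'y') break symmetry, so it cannot extend further.
No longer palindromic substring exists; longest length = 8

8


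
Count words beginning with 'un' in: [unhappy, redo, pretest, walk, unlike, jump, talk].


Checking each word for prefix 'un':
  'unhappy' -> YES, starts with 'un' (count: 1)
  'redo' -> no (count: 1)
  'pretest' -> no (count: 1)
  'walk' -> no (count: 1)
  'unlike' -> YES, starts with 'un' (count: 2)
  'jump' -> no (count: 2)
  'talk' -> no (count: 2)
Total with prefix 'un': 2

2


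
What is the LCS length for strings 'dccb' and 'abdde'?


DP table for LCS of 'dccb' and 'abdde':
       a  b  d  d  e
    0  0  0  0  0  0
  d 0  0  0  1  1  1
  c 0  0  0  1  1  1
  c 0  0  0  1  1  1
  b 0  0  1  1  1  1
LCS: 'd'
LCS length = 1

1


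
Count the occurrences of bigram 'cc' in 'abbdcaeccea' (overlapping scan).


Scanning 'abbdcaeccea' for bigram 'cc':
  Position 0: 'ab' -> no
  Position 1: 'bb' -> no
  Position 2: 'bd' -> no
  Position 3: 'dc' -> no
  Position 4: 'ca' -> no
  Position 5: 'ae' -> no
  Position 6: 'ec' -> no
  Position 7: 'cc' -> MATCH
  Position 8: 'ce' -> no
  Position 9: 'ea' -> no
Total matches: 1

1


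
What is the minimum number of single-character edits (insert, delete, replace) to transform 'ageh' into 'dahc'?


Building DP table for s1='ageh' (len 4) and s2='dahc' (len 4):
       d  a  h  c
    0  1  2  3  4
  a 1  1  1  2  3
  g 2  2  2  2  3
  e 3  3  3  3  3
  h 4  4  4  3  4
Edit distance = dp[4][4] = 4

4


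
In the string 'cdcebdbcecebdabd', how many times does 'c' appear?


Scanning 'cdcebdbcecebdabd' for 'c':
  Position 0: 'c' -> MATCH (count: 1)
  Position 2: 'c' -> MATCH (count: 2)
  Position 7: 'c' -> MATCH (count: 3)
  Position 9: 'c' -> MATCH (count: 4)
Total occurrences of 'c': 4

4


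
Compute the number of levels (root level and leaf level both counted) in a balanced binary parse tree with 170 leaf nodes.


In a balanced binary tree with n leaves the deepest leaf is ceil(log2(n)) edges below the root,
so counting node levels inclusive of root and leaves gives ceil(log2(n)) + 1 levels.
log2(170) = 7.4094
ceil(7.4094) = 8
levels = 8 + 1 = 9

9


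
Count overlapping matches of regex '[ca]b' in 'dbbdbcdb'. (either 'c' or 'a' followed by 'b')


Pattern: [ca]b means either 'c' or 'a' followed by 'b'.
Scanning 'dbbdbcdb' position-by-position:
  Pos 0: window 'db' -> no
  Pos 1: window 'bb' -> no
  Pos 2: window 'bd' -> no
  Pos 3: window 'db' -> no
  Pos 4: window 'bc' -> no
  Pos 5: window 'cd' -> no
  Pos 6: window 'db' -> no
  Pos 7: window 'b' -> no
Total matches: 0

0
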